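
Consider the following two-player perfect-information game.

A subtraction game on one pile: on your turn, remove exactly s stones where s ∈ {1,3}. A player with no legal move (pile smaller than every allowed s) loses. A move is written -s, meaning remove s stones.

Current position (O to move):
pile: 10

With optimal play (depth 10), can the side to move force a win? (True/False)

O winning at [10]: False

[10] O move#1: -1:-1/9*, -3:-1/7
[9] X move#2: -1:+1/8*, -3:+1/6
[8] O move#3: -1:-1/7*, -3:-1/5
[7] X move#4: -1:+1/6*, -3:+1/4
[6] O move#5: -1:-1/5*, -3:-1/3
[5] X move#6: -1:+1/4*, -3:+1/2
[4] O move#7: -1:-1/3*, -3:-1/1
[3] X move#8: -1:+1/2*, -3:+1/0
[2] O move#9: -1:-1/1*
[1] X move#10: -1:+1/0*
[0] end (terminal -1, O#11); searched 10 to 10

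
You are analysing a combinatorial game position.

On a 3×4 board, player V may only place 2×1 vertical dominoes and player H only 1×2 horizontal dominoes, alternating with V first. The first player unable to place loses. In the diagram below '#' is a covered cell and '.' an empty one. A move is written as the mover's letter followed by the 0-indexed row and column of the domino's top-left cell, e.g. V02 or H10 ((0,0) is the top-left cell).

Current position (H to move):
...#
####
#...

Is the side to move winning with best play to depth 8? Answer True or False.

ply 1, H at ...#/####/#... | H00=+1→##.#/####/#...*; H01=+1→.###/####/#...; H21=+1→...#/####/###.; H22=+1→...#/####/#.##
ply 2: ##.#/####/#... is terminal -1 (V); from ...#/####/#... depth 8

H winning at [...#/####/#...]: True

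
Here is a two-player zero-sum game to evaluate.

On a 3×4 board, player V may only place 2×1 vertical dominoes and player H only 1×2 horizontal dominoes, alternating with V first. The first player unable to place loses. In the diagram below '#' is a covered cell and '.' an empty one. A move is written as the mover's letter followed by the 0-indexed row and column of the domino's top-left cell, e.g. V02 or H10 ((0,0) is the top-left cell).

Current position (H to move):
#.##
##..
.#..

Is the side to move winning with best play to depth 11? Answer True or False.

ply 1, H at #.##/##../.#.. | H12=+1→#.##/####/.#..*; H22=+1→#.##/##../.###
ply 2: #.##/####/.#.. is terminal -1 (V); from #.##/##../.#.. depth 11

H winning at [#.##/##../.#..]: True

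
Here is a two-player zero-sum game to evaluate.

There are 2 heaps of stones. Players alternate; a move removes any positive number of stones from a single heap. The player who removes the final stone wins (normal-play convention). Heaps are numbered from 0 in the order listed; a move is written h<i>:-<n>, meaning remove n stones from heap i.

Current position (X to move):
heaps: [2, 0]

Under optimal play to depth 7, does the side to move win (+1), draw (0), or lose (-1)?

ply 1, X at (2,0) | h0:-1=-1→(1,0); h0:-2=+1→(0,0)*
ply 2: (0,0) is terminal -1 (O); from (2,0) depth 7

value((2,0), X) = +1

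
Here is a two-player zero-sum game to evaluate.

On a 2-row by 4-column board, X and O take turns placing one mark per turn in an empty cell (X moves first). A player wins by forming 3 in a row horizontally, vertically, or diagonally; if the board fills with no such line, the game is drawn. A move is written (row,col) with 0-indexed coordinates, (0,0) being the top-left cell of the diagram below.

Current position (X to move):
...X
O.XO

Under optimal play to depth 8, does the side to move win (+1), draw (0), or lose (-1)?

value(...X/O.XO, X) = 0

p1 X@[...X/O.XO]: (0,0)[X..X/O.XO]+0* (0,1)[.X.X/O.XO]+0 (0,2)[..XX/O.XO]+0 (1,1)[...X/OXXO]+0
p2 O@[X..X/O.XO]: (0,1)[XO.X/O.XO]+0* (0,2)[X.OX/O.XO]+0 (1,1)[X..X/OOXO]+0
p3 X@[XO.X/O.XO]: (0,2)[XOXX/O.XO]+0* (1,1)[XO.X/OXXO]+0
p4 O@[XOXX/O.XO]: (1,1)[XOXX/OOXO]+0*
p5 X@[XOXX/OOXO] terminal +0; root [...X/O.XO] d8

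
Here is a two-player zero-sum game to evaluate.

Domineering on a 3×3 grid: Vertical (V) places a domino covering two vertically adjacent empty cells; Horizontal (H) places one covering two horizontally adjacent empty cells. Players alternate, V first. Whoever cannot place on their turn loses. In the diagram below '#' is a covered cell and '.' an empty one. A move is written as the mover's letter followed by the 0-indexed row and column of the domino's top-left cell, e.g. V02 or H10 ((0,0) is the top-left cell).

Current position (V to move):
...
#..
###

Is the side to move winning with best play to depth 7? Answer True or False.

ply 1, V at .../#../### | V01=+1→.#./##./###*; V02=-1→..#/#.#/###
ply 2: .#./##./### is terminal -1 (H); from .../#../### depth 7

V winning at [.../#../###]: True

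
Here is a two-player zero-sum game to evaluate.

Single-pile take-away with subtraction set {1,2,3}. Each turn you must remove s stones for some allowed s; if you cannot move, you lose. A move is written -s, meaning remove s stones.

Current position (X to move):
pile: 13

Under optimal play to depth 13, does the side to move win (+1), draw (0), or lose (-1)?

value(13, X) = +1

[13] X move#1: -1:+1/12*, -2:-1/11, -3:-1/10
[12] O move#2: -1:-1/11*, -2:-1/10, -3:-1/9
[11] X move#3: -1:-1/10, -2:-1/9, -3:+1/8*
[8] O move#4: -1:-1/7*, -2:-1/6, -3:-1/5
[7] X move#5: -1:-1/6, -2:-1/5, -3:+1/4*
[4] O move#6: -1:-1/3*, -2:-1/2, -3:-1/1
[3] X move#7: -1:-1/2, -2:-1/1, -3:+1/0*
[0] end (terminal -1, O#8); searched 13 to 13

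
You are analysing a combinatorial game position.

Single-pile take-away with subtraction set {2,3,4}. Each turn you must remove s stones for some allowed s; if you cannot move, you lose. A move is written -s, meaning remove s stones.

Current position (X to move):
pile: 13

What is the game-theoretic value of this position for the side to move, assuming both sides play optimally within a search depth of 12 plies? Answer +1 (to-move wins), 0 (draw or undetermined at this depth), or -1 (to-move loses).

value(13, X) = -1

ply 1, X at 13 | -2=-1→11*; -3=-1→10; -4=-1→9
ply 2, O at 11 | -2=-1→9; -3=-1→8; -4=+1→7*
ply 3, X at 7 | -2=-1→5*; -3=-1→4; -4=-1→3
ply 4, O at 5 | -2=-1→3; -3=-1→2; -4=+1→1*
ply 5: 1 is terminal -1 (X); from 13 depth 12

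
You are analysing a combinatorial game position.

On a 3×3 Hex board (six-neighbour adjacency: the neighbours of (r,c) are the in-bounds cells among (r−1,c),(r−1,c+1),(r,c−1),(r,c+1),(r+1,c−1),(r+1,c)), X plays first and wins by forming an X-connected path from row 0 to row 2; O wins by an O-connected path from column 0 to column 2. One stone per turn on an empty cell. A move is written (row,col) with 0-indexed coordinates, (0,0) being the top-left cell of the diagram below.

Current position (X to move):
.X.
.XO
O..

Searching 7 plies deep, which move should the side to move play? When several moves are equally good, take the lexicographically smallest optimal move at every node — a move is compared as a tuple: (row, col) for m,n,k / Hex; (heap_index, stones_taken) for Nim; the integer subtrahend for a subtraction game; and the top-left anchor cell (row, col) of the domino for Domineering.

p1 X@[.X./.XO/O..]: (0,0)[XX./.XO/O..]-1 (0,2)[.XX/.XO/O..]-1 (1,0)[.X./XXO/O..]-1 (2,1)[.X./.XO/OX.]+1* (2,2)[.X./.XO/O.X]-1
p2 O@[.X./.XO/OX.] terminal -1; root [.X./.XO/O..] d7

X's best at [.X./.XO/O..]: (2,1)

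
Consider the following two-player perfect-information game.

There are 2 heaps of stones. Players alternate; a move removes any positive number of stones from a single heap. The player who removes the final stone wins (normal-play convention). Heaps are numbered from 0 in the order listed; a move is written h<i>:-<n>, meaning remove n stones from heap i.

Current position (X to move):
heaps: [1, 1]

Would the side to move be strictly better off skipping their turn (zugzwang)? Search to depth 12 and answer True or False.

ply 1, X at (1,1) | h0:-1=-1→(0,1)*; h1:-1=-1→(1,0)
ply 2, O at (0,1) | h1:-1=+1→(0,0)*
ply 3: (0,0) is terminal -1 (X); from (1,1) depth 12
pass branch (O moves first from the same position):
  | ply 1, O at (1,1) | h0:-1=-1→(0,1)*; h1:-1=-1→(1,0)
  | ply 2, X at (0,1) | h1:-1=+1→(0,0)*
  | ply 3: (0,0) is terminal -1 (O); from (1,1) depth 12
X moving scores -1; X passing scores +1

zugzwang((1,1), X) = True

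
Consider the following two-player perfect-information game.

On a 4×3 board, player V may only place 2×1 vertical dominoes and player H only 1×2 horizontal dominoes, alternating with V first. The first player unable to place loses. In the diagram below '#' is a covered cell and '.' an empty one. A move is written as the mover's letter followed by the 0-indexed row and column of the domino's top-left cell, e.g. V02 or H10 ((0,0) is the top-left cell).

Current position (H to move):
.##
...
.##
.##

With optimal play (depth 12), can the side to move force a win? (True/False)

[.##/.../.##/.##] H move#1: H10:-1/.##/##./.##/.##*, H11:-1/.##/.##/.##/.##
[.##/##./.##/.##] V move#2: V20:+1/.##/##./###/###*
[.##/##./###/###] end (terminal -1, H#3); searched .##/.../.##/.## to 12

H winning at [.##/.../.##/.##]: False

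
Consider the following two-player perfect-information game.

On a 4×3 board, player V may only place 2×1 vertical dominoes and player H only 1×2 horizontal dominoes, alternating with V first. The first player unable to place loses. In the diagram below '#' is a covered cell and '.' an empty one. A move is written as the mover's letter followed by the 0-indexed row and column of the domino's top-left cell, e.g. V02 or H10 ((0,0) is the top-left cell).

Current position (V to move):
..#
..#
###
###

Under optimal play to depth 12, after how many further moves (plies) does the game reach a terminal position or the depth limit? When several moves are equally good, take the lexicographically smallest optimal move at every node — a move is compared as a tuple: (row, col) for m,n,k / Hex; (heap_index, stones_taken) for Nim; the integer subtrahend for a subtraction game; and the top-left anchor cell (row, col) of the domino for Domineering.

PV length from [..#/..#/###/###]: 1 ply

[..#/..#/###/###] V move#1: V00:+1/#.#/#.#/###/###*, V01:+1/.##/.##/###/###
[#.#/#.#/###/###] end (terminal -1, H#2); searched ..#/..#/###/### to 12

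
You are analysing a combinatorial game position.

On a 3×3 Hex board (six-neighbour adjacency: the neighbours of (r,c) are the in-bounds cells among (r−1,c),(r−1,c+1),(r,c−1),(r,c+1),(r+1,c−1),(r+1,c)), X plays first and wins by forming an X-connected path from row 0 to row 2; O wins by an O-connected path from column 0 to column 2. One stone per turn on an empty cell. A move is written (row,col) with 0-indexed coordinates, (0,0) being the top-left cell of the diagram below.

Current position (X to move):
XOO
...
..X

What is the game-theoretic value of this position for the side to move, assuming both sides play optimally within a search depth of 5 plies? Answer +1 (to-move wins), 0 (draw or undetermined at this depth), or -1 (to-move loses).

value(XOO/.../..X, X) = +1

p1 X@[XOO/.../..X]: (1,0)[XOO/X../..X]+1* (1,1)[XOO/.X./..X]-1 (1,2)[XOO/..X/..X]-1 (2,0)[XOO/.../X.X]-1 (2,1)[XOO/.../.XX]-1
p2 O@[XOO/X../..X]: (1,1)[XOO/XO./..X]-1* (1,2)[XOO/X.O/..X]-1 (2,0)[XOO/X../O.X]-1 (2,1)[XOO/X../.OX]-1
p3 X@[XOO/XO./..X]: (1,2)[XOO/XOX/..X]-1 (2,0)[XOO/XO./X.X]+1* (2,1)[XOO/XO./.XX]-1
p4 O@[XOO/XO./X.X] terminal -1; root [XOO/.../..X] d5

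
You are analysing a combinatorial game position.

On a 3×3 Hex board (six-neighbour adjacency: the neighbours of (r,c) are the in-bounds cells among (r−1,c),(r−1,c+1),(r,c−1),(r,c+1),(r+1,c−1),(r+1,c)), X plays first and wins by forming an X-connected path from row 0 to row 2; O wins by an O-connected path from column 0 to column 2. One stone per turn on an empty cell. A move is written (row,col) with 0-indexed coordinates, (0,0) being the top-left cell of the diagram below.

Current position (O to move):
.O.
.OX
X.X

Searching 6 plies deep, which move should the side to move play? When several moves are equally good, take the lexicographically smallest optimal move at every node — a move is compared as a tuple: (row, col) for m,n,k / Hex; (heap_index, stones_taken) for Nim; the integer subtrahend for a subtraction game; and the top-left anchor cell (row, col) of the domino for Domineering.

O's best at [.O./.OX/X.X]: (0,2)

p1 O@[.O./.OX/X.X]: (0,0)[OO./.OX/X.X]-1 (0,2)[.OO/.OX/X.X]+1* (1,0)[.O./OOX/X.X]-1 (2,1)[.O./.OX/XOX]-1
p2 X@[.OO/.OX/X.X]: (0,0)[XOO/.OX/X.X]-1* (1,0)[.OO/XOX/X.X]-1 (2,1)[.OO/.OX/XXX]-1
p3 O@[XOO/.OX/X.X]: (1,0)[XOO/OOX/X.X]+1* (2,1)[XOO/.OX/XOX]-1
p4 X@[XOO/OOX/X.X] terminal -1; root [.O./.OX/X.X] d6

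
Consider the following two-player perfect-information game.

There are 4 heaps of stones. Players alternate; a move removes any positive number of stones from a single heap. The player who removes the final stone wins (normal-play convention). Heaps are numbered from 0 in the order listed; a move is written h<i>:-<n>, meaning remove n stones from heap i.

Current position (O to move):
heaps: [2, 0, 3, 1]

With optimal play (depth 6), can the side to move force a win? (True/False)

O winning at [(2,0,3,1)]: False

[(2,0,3,1)] O move#1: h0:-1:-1/(1,0,3,1)*, h0:-2:-1/(0,0,3,1), h2:-1:-1/(2,0,2,1), h2:-2:-1/(2,0,1,1), h2:-3:-1/(2,0,0,1), h3:-1:-1/(2,0,3,0)
[(1,0,3,1)] X move#2: h0:-1:-1/(0,0,3,1), h2:-1:-1/(1,0,2,1), h2:-2:-1/(1,0,1,1), h2:-3:+1/(1,0,0,1)*, h3:-1:-1/(1,0,3,0)
[(1,0,0,1)] O move#3: h0:-1:-1/(0,0,0,1)*, h3:-1:-1/(1,0,0,0)
[(0,0,0,1)] X move#4: h3:-1:+1/(0,0,0,0)*
[(0,0,0,0)] end (terminal -1, O#5); searched (2,0,3,1) to 6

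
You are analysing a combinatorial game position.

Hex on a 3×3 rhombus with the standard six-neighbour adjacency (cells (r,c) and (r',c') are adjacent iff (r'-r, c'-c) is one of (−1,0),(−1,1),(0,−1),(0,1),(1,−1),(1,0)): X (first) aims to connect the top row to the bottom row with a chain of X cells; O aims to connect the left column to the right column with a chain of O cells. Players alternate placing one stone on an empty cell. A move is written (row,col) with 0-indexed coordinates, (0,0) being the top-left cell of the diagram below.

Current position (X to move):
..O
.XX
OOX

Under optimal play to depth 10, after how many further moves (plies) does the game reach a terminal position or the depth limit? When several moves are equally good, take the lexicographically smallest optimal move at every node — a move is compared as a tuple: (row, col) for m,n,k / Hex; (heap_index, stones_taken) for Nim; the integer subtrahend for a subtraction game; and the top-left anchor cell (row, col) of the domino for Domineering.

[..O/.XX/OOX] X move#1: (0,0):+1/X.O/.XX/OOX*, (0,1):+1/.XO/.XX/OOX, (1,0):+1/..O/XXX/OOX
[X.O/.XX/OOX] O move#2: (0,1):-1/XOO/.XX/OOX*, (1,0):-1/X.O/OXX/OOX
[XOO/.XX/OOX] X move#3: (1,0):+1/XOO/XXX/OOX*
[XOO/XXX/OOX] end (terminal -1, O#4); searched ..O/.XX/OOX to 10

PV length from [..O/.XX/OOX]: 3 plies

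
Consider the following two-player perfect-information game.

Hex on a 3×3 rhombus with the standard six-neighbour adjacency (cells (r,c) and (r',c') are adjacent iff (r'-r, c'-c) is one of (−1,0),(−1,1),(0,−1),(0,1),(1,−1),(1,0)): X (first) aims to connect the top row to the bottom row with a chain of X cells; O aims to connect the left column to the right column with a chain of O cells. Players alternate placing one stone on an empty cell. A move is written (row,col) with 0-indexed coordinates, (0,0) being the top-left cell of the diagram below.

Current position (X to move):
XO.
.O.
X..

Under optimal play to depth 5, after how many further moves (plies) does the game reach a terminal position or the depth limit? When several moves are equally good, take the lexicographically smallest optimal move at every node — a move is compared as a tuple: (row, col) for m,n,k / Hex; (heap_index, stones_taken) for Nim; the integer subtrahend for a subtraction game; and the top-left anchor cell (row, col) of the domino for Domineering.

PV length from [XO./.O./X..]: 5 plies

p1 X@[XO./.O./X..]: (0,2)[XOX/.O./X..]+1* (1,0)[XO./XO./X..]+1 (1,2)[XO./.OX/X..]+1 (2,1)[XO./.O./XX.]-1 (2,2)[XO./.O./X.X]-1
p2 O@[XOX/.O./X..]: (1,0)[XOX/OO./X..]-1* (1,2)[XOX/.OO/X..]-1 (2,1)[XOX/.O./XO.]-1 (2,2)[XOX/.O./X.O]-1
p3 X@[XOX/OO./X..]: (1,2)[XOX/OOX/X..]+1* (2,1)[XOX/OO./XX.]-1 (2,2)[XOX/OO./X.X]-1
p4 O@[XOX/OOX/X..]: (2,1)[XOX/OOX/XO.]-1* (2,2)[XOX/OOX/X.O]-1
p5 X@[XOX/OOX/XO.]: (2,2)[XOX/OOX/XOX]+1*
p6 O@[XOX/OOX/XOX] terminal -1; root [XO./.O./X..] d5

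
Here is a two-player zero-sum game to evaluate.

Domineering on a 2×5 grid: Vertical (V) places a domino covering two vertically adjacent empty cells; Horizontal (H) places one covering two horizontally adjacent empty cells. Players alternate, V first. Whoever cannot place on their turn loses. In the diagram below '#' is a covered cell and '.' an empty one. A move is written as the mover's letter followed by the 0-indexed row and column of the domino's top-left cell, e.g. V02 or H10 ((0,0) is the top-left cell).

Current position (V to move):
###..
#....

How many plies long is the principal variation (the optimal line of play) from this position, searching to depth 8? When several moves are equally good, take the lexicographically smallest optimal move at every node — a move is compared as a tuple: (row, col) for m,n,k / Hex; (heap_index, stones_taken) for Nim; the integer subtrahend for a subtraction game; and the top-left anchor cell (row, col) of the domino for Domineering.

p1 V@[###../#....]: V03[####./#..#.]+1* V04[###.#/#...#]-1
p2 H@[####./#..#.]: H11[####./####.]-1*
p3 V@[####./####.]: V04[#####/#####]+1*
p4 H@[#####/#####] terminal -1; root [###../#....] d8

PV length from [###../#....]: 3 plies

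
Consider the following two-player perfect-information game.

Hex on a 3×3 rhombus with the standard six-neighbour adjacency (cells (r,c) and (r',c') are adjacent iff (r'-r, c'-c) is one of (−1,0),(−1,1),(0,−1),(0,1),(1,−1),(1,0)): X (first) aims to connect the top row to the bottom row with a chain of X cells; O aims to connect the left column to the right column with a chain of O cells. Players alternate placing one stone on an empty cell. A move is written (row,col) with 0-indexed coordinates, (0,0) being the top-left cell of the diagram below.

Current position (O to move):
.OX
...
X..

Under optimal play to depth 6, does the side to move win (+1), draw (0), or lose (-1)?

value(.OX/.../X.., O) = -1

p1 O@[.OX/.../X..]: (0,0)[OOX/.../X..]-1* (1,0)[.OX/O../X..]-1 (1,1)[.OX/.O./X..]-1 (1,2)[.OX/..O/X..]-1 (2,1)[.OX/.../XO.]-1 (2,2)[.OX/.../X.O]-1
p2 X@[OOX/.../X..]: (1,0)[OOX/X../X..]+1* (1,1)[OOX/.X./X..]+1 (1,2)[OOX/..X/X..]+1 (2,1)[OOX/.../XX.]+1 (2,2)[OOX/.../X.X]+1
p3 O@[OOX/X../X..]: (1,1)[OOX/XO./X..]-1* (1,2)[OOX/X.O/X..]-1 (2,1)[OOX/X../XO.]-1 (2,2)[OOX/X../X.O]-1
p4 X@[OOX/XO./X..]: (1,2)[OOX/XOX/X..]+1* (2,1)[OOX/XO./XX.]-1 (2,2)[OOX/XO./X.X]-1
p5 O@[OOX/XOX/X..]: (2,1)[OOX/XOX/XO.]-1* (2,2)[OOX/XOX/X.O]-1
p6 X@[OOX/XOX/XO.]: (2,2)[OOX/XOX/XOX]+1*
p7 O@[OOX/XOX/XOX] terminal -1; root [.OX/.../X..] d6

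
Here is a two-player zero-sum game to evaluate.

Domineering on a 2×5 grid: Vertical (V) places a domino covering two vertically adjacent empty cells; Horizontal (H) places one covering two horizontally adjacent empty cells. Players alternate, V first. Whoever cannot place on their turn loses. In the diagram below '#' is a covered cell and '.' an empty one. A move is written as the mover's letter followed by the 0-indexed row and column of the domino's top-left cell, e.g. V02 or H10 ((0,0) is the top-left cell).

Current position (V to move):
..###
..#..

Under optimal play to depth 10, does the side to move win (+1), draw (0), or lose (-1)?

value(..###/..#.., V) = +1

[..###/..#..] V move#1: V00:+1/#.###/#.#..*, V01:+1/.####/.##..
[#.###/#.#..] H move#2: H13:-1/#.###/#.###*
[#.###/#.###] V move#3: V01:+1/#####/#####*
[#####/#####] end (terminal -1, H#4); searched ..###/..#.. to 10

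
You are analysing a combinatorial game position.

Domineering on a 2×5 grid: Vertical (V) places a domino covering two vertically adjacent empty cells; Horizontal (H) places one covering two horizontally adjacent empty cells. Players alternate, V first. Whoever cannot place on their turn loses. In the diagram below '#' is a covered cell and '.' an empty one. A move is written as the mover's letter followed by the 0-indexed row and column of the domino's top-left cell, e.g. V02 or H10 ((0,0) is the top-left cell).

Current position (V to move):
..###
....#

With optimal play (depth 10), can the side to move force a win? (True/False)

V winning at [..###/....#]: True

ply 1, V at ..###/....# | V00=-1→#.###/#...#; V01=+1→.####/.#..#*
ply 2, H at .####/.#..# | H12=-1→.####/.####*
ply 3, V at .####/.#### | V00=+1→#####/#####*
ply 4: #####/##### is terminal -1 (H); from ..###/....# depth 10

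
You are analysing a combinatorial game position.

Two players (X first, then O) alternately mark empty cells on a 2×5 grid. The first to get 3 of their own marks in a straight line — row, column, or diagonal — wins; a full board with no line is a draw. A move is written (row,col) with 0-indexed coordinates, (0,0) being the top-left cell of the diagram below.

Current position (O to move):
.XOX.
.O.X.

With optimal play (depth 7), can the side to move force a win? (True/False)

p1 O@[.XOX./.O.X.]: (0,0)[OXOX./.O.X.]+0* (0,4)[.XOXO/.O.X.]+0 (1,0)[.XOX./OO.X.]+0 (1,2)[.XOX./.OOX.]+0 (1,4)[.XOX./.O.XO]+0
p2 X@[OXOX./.O.X.]: (0,4)[OXOXX/.O.X.]+0* (1,0)[OXOX./XO.X.]+0 (1,2)[OXOX./.OXX.]+0 (1,4)[OXOX./.O.XX]+0
p3 O@[OXOXX/.O.X.]: (1,0)[OXOXX/OO.X.]+0* (1,2)[OXOXX/.OOX.]+0 (1,4)[OXOXX/.O.XO]+0
p4 X@[OXOXX/OO.X.]: (1,2)[OXOXX/OOXX.]+0* (1,4)[OXOXX/OO.XX]-1
p5 O@[OXOXX/OOXX.]: (1,4)[OXOXX/OOXXO]+0*
p6 X@[OXOXX/OOXXO] terminal +0; root [.XOX./.O.X.] d7

O winning at [.XOX./.O.X.]: False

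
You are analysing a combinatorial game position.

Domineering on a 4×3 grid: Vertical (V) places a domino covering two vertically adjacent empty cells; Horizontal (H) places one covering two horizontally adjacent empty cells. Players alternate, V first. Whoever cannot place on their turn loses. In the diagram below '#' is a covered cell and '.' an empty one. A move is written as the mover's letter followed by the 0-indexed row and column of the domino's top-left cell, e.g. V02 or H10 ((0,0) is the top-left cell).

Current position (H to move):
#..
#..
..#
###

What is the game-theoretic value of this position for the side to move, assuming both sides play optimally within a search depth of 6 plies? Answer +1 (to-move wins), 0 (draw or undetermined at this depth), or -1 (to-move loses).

[#../#../..#/###] H move#1: H01:-1/###/#../..#/###, H11:+1/#../###/..#/###*, H20:-1/#../#../###/###
[#../###/..#/###] end (terminal -1, V#2); searched #../#../..#/### to 6

value(#../#../..#/###, H) = +1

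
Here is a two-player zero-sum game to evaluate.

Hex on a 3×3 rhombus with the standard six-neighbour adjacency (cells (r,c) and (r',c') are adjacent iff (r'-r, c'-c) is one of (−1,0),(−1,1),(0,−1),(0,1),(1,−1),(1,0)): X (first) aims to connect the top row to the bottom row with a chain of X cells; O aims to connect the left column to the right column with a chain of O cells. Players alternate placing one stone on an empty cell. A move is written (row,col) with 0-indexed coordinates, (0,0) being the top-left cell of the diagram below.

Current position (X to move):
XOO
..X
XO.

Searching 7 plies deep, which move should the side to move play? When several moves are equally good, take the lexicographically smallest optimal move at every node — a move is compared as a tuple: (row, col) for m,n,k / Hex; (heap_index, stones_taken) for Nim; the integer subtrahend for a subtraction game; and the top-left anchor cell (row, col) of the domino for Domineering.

[XOO/..X/XO.] X move#1: (1,0):+1/XOO/X.X/XO.*, (1,1):-1/XOO/.XX/XO., (2,2):-1/XOO/..X/XOX
[XOO/X.X/XO.] end (terminal -1, O#2); searched XOO/..X/XO. to 7

X's best at [XOO/..X/XO.]: (1,0)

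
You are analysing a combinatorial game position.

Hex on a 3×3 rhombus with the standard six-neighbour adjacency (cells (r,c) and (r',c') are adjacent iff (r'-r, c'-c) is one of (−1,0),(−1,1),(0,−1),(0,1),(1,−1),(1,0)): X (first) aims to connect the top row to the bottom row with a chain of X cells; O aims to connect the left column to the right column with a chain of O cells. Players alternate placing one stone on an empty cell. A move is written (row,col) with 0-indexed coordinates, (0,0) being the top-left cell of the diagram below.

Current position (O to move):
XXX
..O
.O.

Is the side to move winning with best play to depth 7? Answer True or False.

O winning at [XXX/..O/.O.]: True

ply 1, O at XXX/..O/.O. | (1,0)=+1→XXX/O.O/.O.*; (1,1)=+1→XXX/.OO/.O.; (2,0)=+1→XXX/..O/OO.; (2,2)=-1→XXX/..O/.OO
ply 2, X at XXX/O.O/.O. | (1,1)=-1→XXX/OXO/.O.*; (2,0)=-1→XXX/O.O/XO.; (2,2)=-1→XXX/O.O/.OX
ply 3, O at XXX/OXO/.O. | (2,0)=+1→XXX/OXO/OO.*; (2,2)=-1→XXX/OXO/.OO
ply 4: XXX/OXO/OO. is terminal -1 (X); from XXX/..O/.O. depth 7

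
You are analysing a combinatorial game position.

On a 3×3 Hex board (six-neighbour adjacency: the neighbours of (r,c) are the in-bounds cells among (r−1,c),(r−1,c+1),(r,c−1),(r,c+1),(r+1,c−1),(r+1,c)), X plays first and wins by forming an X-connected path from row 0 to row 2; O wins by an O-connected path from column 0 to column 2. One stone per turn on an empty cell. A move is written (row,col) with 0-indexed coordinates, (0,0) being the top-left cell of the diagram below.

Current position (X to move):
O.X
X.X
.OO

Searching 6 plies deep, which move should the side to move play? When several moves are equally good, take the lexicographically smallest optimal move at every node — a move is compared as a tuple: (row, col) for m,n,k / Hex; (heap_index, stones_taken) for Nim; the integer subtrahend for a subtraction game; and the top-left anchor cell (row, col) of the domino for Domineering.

X's best at [O.X/X.X/.OO]: (2,0)

ply 1, X at O.X/X.X/.OO | (0,1)=-1→OXX/X.X/.OO; (1,1)=-1→O.X/XXX/.OO; (2,0)=+1→O.X/X.X/XOO*
ply 2, O at O.X/X.X/XOO | (0,1)=-1→OOX/X.X/XOO*; (1,1)=-1→O.X/XOX/XOO
ply 3, X at OOX/X.X/XOO | (1,1)=+1→OOX/XXX/XOO*
ply 4: OOX/XXX/XOO is terminal -1 (O); from O.X/X.X/.OO depth 6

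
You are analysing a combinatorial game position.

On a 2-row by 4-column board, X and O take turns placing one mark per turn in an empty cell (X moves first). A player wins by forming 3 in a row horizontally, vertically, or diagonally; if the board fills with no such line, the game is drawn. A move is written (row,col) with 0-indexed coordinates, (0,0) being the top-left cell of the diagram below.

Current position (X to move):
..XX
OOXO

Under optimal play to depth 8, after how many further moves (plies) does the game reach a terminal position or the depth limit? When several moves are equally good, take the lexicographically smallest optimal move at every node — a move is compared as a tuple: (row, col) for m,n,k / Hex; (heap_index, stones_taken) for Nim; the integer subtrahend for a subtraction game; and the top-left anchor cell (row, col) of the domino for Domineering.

p1 X@[..XX/OOXO]: (0,0)[X.XX/OOXO]+0 (0,1)[.XXX/OOXO]+1*
p2 O@[.XXX/OOXO] terminal -1; root [..XX/OOXO] d8

PV length from [..XX/OOXO]: 1 ply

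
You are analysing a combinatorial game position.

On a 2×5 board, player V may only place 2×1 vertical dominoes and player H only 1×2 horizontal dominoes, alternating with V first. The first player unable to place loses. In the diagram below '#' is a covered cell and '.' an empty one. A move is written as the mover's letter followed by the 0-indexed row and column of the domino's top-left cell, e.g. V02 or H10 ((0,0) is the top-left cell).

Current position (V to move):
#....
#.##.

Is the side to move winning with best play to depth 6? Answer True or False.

V winning at [#..../#.##.]: False

ply 1, V at #..../#.##. | V01=-1→##.../####.*; V04=-1→#...#/#.###
ply 2, H at ##.../####. | H02=-1→####./####.; H03=+1→##.##/####.*
ply 3: ##.##/####. is terminal -1 (V); from #..../#.##. depth 6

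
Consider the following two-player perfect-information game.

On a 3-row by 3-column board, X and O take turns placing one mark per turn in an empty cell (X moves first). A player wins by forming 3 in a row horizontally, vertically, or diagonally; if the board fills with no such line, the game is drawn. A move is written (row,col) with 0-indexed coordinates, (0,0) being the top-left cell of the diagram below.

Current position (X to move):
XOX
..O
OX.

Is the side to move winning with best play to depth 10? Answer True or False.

X winning at [XOX/..O/OX.]: False

[XOX/..O/OX.] X move#1: (1,0):+0/XOX/X.O/OX.*, (1,1):+0/XOX/.XO/OX., (2,2):+0/XOX/..O/OXX
[XOX/X.O/OX.] O move#2: (1,1):+0/XOX/XOO/OX.*, (2,2):+0/XOX/X.O/OXO
[XOX/XOO/OX.] X move#3: (2,2):+0/XOX/XOO/OXX*
[XOX/XOO/OXX] end (terminal +0, O#4); searched XOX/..O/OX. to 10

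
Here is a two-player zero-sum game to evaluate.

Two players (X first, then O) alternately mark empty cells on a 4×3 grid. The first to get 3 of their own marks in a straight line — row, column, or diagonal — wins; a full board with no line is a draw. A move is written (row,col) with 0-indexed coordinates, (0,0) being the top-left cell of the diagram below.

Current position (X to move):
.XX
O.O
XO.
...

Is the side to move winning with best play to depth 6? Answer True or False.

ply 1, X at .XX/O.O/XO./... | (0,0)=+1→XXX/O.O/XO./...*; (1,1)=+1→.XX/OXO/XO./...; (2,2)=-1→.XX/O.O/XOX/...; (3,0)=-1→.XX/O.O/XO./X..; (3,1)=-1→.XX/O.O/XO./.X.; (3,2)=-1→.XX/O.O/XO./..X
ply 2: XXX/O.O/XO./... is terminal -1 (O); from .XX/O.O/XO./... depth 6

X winning at [.XX/O.O/XO./...]: True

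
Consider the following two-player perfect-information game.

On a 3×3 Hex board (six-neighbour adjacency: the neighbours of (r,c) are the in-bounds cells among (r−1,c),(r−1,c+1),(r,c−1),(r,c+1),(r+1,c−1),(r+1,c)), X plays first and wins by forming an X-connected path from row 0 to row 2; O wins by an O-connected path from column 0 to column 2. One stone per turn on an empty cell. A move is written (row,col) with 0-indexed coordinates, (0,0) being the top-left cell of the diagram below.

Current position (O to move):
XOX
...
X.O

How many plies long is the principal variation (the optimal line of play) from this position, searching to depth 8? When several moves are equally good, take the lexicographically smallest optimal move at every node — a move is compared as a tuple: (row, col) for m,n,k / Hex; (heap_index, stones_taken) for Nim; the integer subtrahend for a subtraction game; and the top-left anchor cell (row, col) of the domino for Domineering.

PV length from [XOX/.../X.O]: 2 plies

p1 O@[XOX/.../X.O]: (1,0)[XOX/O../X.O]-1* (1,1)[XOX/.O./X.O]-1 (1,2)[XOX/..O/X.O]-1 (2,1)[XOX/.../XOO]-1
p2 X@[XOX/O../X.O]: (1,1)[XOX/OX./X.O]+1* (1,2)[XOX/O.X/X.O]+1 (2,1)[XOX/O../XXO]+1
p3 O@[XOX/OX./X.O] terminal -1; root [XOX/.../X.O] d8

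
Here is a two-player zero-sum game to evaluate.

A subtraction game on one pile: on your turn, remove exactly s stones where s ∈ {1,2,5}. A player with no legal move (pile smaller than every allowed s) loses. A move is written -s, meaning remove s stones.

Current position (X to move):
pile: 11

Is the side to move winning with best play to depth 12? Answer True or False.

X winning at [11]: True

p1 X@[11]: -1[10]-1 -2[9]+1* -5[6]+1
p2 O@[9]: -1[8]-1* -2[7]-1 -5[4]-1
p3 X@[8]: -1[7]-1 -2[6]+1* -5[3]+1
p4 O@[6]: -1[5]-1* -2[4]-1 -5[1]-1
p5 X@[5]: -1[4]-1 -2[3]+1* -5[0]+1
p6 O@[3]: -1[2]-1* -2[1]-1
p7 X@[2]: -1[1]-1 -2[0]+1*
p8 O@[0] terminal -1; root [11] d12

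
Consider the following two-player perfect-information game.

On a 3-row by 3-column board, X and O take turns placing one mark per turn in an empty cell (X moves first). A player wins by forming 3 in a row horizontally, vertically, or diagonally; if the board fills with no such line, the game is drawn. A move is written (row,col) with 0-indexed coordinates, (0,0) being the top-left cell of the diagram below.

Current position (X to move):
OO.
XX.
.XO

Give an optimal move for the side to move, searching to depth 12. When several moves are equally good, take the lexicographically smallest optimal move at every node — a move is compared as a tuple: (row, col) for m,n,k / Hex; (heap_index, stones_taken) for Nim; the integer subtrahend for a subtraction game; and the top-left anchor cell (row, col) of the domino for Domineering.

[OO./XX./.XO] X move#1: (0,2):+1/OOX/XX./.XO*, (1,2):+1/OO./XXX/.XO, (2,0):-1/OO./XX./XXO
[OOX/XX./.XO] O move#2: (1,2):-1/OOX/XXO/.XO*, (2,0):-1/OOX/XX./OXO
[OOX/XXO/.XO] X move#3: (2,0):+1/OOX/XXO/XXO*
[OOX/XXO/XXO] end (terminal -1, O#4); searched OO./XX./.XO to 12

X's best at [OO./XX./.XO]: (0,2)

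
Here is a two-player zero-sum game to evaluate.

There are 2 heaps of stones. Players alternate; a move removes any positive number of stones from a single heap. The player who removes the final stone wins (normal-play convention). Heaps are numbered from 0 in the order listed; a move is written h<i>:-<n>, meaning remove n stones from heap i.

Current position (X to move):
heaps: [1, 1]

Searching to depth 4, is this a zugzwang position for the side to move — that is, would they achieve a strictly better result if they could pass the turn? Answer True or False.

p1 X@[(1,1)]: h0:-1[(0,1)]-1* h1:-1[(1,0)]-1
p2 O@[(0,1)]: h1:-1[(0,0)]+1*
p3 X@[(0,0)] terminal -1; root [(1,1)] d4
if X skipped the turn, O would face:
~ p1 O@[(1,1)]: h0:-1[(0,1)]-1* h1:-1[(1,0)]-1
~ p2 X@[(0,1)]: h1:-1[(0,0)]+1*
~ p3 O@[(0,0)] terminal -1; root [(1,1)] d4
compare (X): move=-1 vs pass=+1

zugzwang((1,1), X) = True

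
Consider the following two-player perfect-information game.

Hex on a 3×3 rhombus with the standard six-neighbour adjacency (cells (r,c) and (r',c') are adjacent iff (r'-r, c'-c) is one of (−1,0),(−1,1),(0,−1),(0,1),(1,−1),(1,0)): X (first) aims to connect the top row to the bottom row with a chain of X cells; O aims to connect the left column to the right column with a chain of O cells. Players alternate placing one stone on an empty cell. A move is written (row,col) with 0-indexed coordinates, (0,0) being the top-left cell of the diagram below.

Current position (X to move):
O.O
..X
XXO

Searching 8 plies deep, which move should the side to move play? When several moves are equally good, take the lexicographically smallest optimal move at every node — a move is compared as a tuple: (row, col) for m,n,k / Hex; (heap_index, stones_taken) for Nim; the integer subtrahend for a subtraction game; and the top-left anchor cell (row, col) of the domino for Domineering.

ply 1, X at O.O/..X/XXO | (0,1)=+1→OXO/..X/XXO*; (1,0)=-1→O.O/X.X/XXO; (1,1)=-1→O.O/.XX/XXO
ply 2, O at OXO/..X/XXO | (1,0)=-1→OXO/O.X/XXO*; (1,1)=-1→OXO/.OX/XXO
ply 3, X at OXO/O.X/XXO | (1,1)=+1→OXO/OXX/XXO*
ply 4: OXO/OXX/XXO is terminal -1 (O); from O.O/..X/XXO depth 8

X's best at [O.O/..X/XXO]: (0,1)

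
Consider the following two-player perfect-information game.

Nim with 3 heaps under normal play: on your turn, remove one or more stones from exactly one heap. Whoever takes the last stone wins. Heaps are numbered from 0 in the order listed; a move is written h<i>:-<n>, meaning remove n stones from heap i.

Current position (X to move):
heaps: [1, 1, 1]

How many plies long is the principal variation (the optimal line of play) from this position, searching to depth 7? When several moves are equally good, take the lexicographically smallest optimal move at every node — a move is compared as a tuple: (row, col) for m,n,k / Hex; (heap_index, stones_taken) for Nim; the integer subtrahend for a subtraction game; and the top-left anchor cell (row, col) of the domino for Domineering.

[(1,1,1)] X move#1: h0:-1:+1/(0,1,1)*, h1:-1:+1/(1,0,1), h2:-1:+1/(1,1,0)
[(0,1,1)] O move#2: h1:-1:-1/(0,0,1)*, h2:-1:-1/(0,1,0)
[(0,0,1)] X move#3: h2:-1:+1/(0,0,0)*
[(0,0,0)] end (terminal -1, O#4); searched (1,1,1) to 7

PV length from [(1,1,1)]: 3 plies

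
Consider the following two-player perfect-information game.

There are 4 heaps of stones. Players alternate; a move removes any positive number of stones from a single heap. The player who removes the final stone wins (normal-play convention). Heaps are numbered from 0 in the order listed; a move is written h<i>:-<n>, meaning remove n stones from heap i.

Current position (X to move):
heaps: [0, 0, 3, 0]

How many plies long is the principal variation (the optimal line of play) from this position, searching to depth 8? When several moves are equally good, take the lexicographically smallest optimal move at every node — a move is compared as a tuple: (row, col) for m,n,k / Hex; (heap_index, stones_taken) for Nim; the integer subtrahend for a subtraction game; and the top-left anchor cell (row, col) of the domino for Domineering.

PV length from [(0,0,3,0)]: 1 ply

p1 X@[(0,0,3,0)]: h2:-1[(0,0,2,0)]-1 h2:-2[(0,0,1,0)]-1 h2:-3[(0,0,0,0)]+1*
p2 O@[(0,0,0,0)] terminal -1; root [(0,0,3,0)] d8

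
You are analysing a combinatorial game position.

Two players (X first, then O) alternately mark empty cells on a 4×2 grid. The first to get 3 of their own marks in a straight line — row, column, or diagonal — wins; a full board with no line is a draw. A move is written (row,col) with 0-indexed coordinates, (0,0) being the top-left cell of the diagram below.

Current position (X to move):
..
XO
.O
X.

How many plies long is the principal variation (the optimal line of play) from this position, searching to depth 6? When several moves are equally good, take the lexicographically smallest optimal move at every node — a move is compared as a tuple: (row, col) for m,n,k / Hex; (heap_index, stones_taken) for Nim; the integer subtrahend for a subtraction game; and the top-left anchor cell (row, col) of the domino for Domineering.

p1 X@[../XO/.O/X.]: (0,0)[X./XO/.O/X.]-1 (0,1)[.X/XO/.O/X.]-1 (2,0)[../XO/XO/X.]+1* (3,1)[../XO/.O/XX]-1
p2 O@[../XO/XO/X.] terminal -1; root [../XO/.O/X.] d6

PV length from [../XO/.O/X.]: 1 ply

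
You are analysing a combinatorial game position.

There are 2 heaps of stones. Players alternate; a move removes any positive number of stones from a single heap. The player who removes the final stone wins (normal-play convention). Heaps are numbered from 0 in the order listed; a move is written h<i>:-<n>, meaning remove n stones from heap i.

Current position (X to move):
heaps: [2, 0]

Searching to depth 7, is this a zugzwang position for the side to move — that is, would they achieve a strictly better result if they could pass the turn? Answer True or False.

ply 1, X at (2,0) | h0:-1=-1→(1,0); h0:-2=+1→(0,0)*
ply 2: (0,0) is terminal -1 (O); from (2,0) depth 7
pass branch (O moves first from the same position):
  | ply 1, O at (2,0) | h0:-1=-1→(1,0); h0:-2=+1→(0,0)*
  | ply 2: (0,0) is terminal -1 (X); from (2,0) depth 7
X moving scores +1; X passing scores -1

zugzwang((2,0), X) = False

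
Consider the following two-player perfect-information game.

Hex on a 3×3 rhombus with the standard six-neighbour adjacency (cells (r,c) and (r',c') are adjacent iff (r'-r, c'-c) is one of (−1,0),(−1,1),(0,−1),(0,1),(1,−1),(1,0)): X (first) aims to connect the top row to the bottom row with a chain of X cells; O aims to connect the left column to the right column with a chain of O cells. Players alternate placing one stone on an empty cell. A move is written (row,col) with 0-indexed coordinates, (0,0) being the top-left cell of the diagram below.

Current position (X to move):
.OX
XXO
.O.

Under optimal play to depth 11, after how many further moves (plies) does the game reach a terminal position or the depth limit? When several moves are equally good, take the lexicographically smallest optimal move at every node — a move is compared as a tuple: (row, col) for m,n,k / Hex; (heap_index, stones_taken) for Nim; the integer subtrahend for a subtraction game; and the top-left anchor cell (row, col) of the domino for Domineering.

PV length from [.OX/XXO/.O.]: 1 ply

[.OX/XXO/.O.] X move#1: (0,0):-1/XOX/XXO/.O., (2,0):+1/.OX/XXO/XO.*, (2,2):-1/.OX/XXO/.OX
[.OX/XXO/XO.] end (terminal -1, O#2); searched .OX/XXO/.O. to 11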